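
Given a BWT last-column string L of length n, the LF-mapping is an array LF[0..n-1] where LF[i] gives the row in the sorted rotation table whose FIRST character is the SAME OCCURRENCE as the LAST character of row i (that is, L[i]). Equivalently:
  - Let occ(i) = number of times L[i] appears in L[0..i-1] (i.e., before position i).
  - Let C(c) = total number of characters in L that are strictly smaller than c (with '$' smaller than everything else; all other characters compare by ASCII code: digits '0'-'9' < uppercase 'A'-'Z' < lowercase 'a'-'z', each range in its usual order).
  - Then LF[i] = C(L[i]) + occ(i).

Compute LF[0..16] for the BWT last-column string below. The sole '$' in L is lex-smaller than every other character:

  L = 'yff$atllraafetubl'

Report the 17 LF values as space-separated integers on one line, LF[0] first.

Char counts: '$':1, 'a':3, 'b':1, 'e':1, 'f':3, 'l':3, 'r':1, 't':2, 'u':1, 'y':1
C (first-col start): C('$')=0, C('a')=1, C('b')=4, C('e')=5, C('f')=6, C('l')=9, C('r')=12, C('t')=13, C('u')=15, C('y')=16
L[0]='y': occ=0, LF[0]=C('y')+0=16+0=16
L[1]='f': occ=0, LF[1]=C('f')+0=6+0=6
L[2]='f': occ=1, LF[2]=C('f')+1=6+1=7
L[3]='$': occ=0, LF[3]=C('$')+0=0+0=0
L[4]='a': occ=0, LF[4]=C('a')+0=1+0=1
L[5]='t': occ=0, LF[5]=C('t')+0=13+0=13
L[6]='l': occ=0, LF[6]=C('l')+0=9+0=9
L[7]='l': occ=1, LF[7]=C('l')+1=9+1=10
L[8]='r': occ=0, LF[8]=C('r')+0=12+0=12
L[9]='a': occ=1, LF[9]=C('a')+1=1+1=2
L[10]='a': occ=2, LF[10]=C('a')+2=1+2=3
L[11]='f': occ=2, LF[11]=C('f')+2=6+2=8
L[12]='e': occ=0, LF[12]=C('e')+0=5+0=5
L[13]='t': occ=1, LF[13]=C('t')+1=13+1=14
L[14]='u': occ=0, LF[14]=C('u')+0=15+0=15
L[15]='b': occ=0, LF[15]=C('b')+0=4+0=4
L[16]='l': occ=2, LF[16]=C('l')+2=9+2=11

Answer: 16 6 7 0 1 13 9 10 12 2 3 8 5 14 15 4 11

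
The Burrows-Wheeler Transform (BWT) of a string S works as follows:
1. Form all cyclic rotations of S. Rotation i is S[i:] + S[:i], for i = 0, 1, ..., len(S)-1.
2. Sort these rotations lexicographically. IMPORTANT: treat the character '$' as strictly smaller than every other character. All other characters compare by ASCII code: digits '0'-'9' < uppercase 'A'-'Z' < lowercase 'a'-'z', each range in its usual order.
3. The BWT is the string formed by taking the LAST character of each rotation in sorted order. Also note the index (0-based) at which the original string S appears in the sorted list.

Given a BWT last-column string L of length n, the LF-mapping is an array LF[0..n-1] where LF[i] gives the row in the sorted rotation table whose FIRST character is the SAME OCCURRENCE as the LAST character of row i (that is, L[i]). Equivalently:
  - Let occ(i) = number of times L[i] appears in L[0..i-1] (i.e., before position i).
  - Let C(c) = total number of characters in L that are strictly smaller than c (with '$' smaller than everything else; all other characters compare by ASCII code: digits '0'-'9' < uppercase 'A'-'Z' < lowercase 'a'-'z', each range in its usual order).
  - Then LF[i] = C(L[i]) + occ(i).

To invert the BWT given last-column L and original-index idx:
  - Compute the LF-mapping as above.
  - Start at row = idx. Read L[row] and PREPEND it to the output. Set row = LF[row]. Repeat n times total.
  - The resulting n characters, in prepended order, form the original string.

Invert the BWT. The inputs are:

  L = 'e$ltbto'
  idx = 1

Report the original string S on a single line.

Answer: bottle$

Derivation:
LF mapping: 2 0 3 5 1 6 4
Walk LF starting at row 1, prepending L[row]:
  step 1: row=1, L[1]='$', prepend. Next row=LF[1]=0
  step 2: row=0, L[0]='e', prepend. Next row=LF[0]=2
  step 3: row=2, L[2]='l', prepend. Next row=LF[2]=3
  step 4: row=3, L[3]='t', prepend. Next row=LF[3]=5
  step 5: row=5, L[5]='t', prepend. Next row=LF[5]=6
  step 6: row=6, L[6]='o', prepend. Next row=LF[6]=4
  step 7: row=4, L[4]='b', prepend. Next row=LF[4]=1
Reversed output: bottle$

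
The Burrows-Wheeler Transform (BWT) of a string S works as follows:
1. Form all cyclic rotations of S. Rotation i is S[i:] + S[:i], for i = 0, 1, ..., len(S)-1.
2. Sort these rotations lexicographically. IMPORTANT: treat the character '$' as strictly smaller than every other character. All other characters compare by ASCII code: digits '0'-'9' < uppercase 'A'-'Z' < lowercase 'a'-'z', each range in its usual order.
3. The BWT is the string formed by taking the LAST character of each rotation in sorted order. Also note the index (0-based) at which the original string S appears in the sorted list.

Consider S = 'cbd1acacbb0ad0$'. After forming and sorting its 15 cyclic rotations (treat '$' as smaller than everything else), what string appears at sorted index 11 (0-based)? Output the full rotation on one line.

Answer: cbb0ad0$cbd1aca

Derivation:
All 15 rotations (rotation i = S[i:]+S[:i]):
  rot[0] = cbd1acacbb0ad0$
  rot[1] = bd1acacbb0ad0$c
  rot[2] = d1acacbb0ad0$cb
  rot[3] = 1acacbb0ad0$cbd
  rot[4] = acacbb0ad0$cbd1
  rot[5] = cacbb0ad0$cbd1a
  rot[6] = acbb0ad0$cbd1ac
  rot[7] = cbb0ad0$cbd1aca
  rot[8] = bb0ad0$cbd1acac
  rot[9] = b0ad0$cbd1acacb
  rot[10] = 0ad0$cbd1acacbb
  rot[11] = ad0$cbd1acacbb0
  rot[12] = d0$cbd1acacbb0a
  rot[13] = 0$cbd1acacbb0ad
  rot[14] = $cbd1acacbb0ad0
Sorted (with $ < everything):
  sorted[0] = $cbd1acacbb0ad0
  sorted[1] = 0$cbd1acacbb0ad
  sorted[2] = 0ad0$cbd1acacbb
  sorted[3] = 1acacbb0ad0$cbd
  sorted[4] = acacbb0ad0$cbd1
  sorted[5] = acbb0ad0$cbd1ac
  sorted[6] = ad0$cbd1acacbb0
  sorted[7] = b0ad0$cbd1acacb
  sorted[8] = bb0ad0$cbd1acac
  sorted[9] = bd1acacbb0ad0$c
  sorted[10] = cacbb0ad0$cbd1a
  sorted[11] = cbb0ad0$cbd1aca
  sorted[12] = cbd1acacbb0ad0$
  sorted[13] = d0$cbd1acacbb0a
  sorted[14] = d1acacbb0ad0$cb
sorted[11] = cbb0ad0$cbd1aca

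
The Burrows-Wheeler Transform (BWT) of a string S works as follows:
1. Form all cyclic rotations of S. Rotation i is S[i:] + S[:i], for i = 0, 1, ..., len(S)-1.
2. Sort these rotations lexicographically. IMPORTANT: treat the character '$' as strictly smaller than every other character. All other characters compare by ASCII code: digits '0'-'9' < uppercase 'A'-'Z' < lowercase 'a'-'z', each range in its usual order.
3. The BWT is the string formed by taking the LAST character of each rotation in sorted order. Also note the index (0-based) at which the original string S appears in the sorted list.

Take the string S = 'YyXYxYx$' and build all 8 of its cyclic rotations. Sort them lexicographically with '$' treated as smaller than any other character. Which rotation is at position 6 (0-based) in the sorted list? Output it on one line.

All 8 rotations (rotation i = S[i:]+S[:i]):
  rot[0] = YyXYxYx$
  rot[1] = yXYxYx$Y
  rot[2] = XYxYx$Yy
  rot[3] = YxYx$YyX
  rot[4] = xYx$YyXY
  rot[5] = Yx$YyXYx
  rot[6] = x$YyXYxY
  rot[7] = $YyXYxYx
Sorted (with $ < everything):
  sorted[0] = $YyXYxYx
  sorted[1] = XYxYx$Yy
  sorted[2] = Yx$YyXYx
  sorted[3] = YxYx$YyX
  sorted[4] = YyXYxYx$
  sorted[5] = x$YyXYxY
  sorted[6] = xYx$YyXY
  sorted[7] = yXYxYx$Y
sorted[6] = xYx$YyXY

Answer: xYx$YyXY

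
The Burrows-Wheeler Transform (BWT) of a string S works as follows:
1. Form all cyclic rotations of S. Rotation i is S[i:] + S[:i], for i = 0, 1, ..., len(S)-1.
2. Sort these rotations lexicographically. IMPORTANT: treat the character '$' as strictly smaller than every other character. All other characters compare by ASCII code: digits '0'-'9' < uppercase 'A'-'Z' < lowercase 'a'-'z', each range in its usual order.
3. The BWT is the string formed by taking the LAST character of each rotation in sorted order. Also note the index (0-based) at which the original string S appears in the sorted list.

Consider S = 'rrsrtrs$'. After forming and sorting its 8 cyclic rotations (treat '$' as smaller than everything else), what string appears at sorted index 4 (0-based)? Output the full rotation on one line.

Answer: rtrs$rrs

Derivation:
All 8 rotations (rotation i = S[i:]+S[:i]):
  rot[0] = rrsrtrs$
  rot[1] = rsrtrs$r
  rot[2] = srtrs$rr
  rot[3] = rtrs$rrs
  rot[4] = trs$rrsr
  rot[5] = rs$rrsrt
  rot[6] = s$rrsrtr
  rot[7] = $rrsrtrs
Sorted (with $ < everything):
  sorted[0] = $rrsrtrs
  sorted[1] = rrsrtrs$
  sorted[2] = rs$rrsrt
  sorted[3] = rsrtrs$r
  sorted[4] = rtrs$rrs
  sorted[5] = s$rrsrtr
  sorted[6] = srtrs$rr
  sorted[7] = trs$rrsr
sorted[4] = rtrs$rrs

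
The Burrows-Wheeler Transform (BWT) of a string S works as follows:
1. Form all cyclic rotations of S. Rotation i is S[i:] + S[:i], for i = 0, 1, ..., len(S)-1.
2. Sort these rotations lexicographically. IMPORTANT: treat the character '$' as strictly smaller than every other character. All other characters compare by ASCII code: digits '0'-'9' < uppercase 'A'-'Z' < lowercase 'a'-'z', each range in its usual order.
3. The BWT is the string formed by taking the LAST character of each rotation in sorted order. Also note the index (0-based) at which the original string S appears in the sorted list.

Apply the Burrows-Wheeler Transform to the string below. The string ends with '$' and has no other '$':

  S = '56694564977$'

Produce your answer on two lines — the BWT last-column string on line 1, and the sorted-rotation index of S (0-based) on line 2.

Answer: 7964$5567964
4

Derivation:
All 12 rotations (rotation i = S[i:]+S[:i]):
  rot[0] = 56694564977$
  rot[1] = 6694564977$5
  rot[2] = 694564977$56
  rot[3] = 94564977$566
  rot[4] = 4564977$5669
  rot[5] = 564977$56694
  rot[6] = 64977$566945
  rot[7] = 4977$5669456
  rot[8] = 977$56694564
  rot[9] = 77$566945649
  rot[10] = 7$5669456497
  rot[11] = $56694564977
Sorted (with $ < everything):
  sorted[0] = $56694564977  (last char: '7')
  sorted[1] = 4564977$5669  (last char: '9')
  sorted[2] = 4977$5669456  (last char: '6')
  sorted[3] = 564977$56694  (last char: '4')
  sorted[4] = 56694564977$  (last char: '$')
  sorted[5] = 64977$566945  (last char: '5')
  sorted[6] = 6694564977$5  (last char: '5')
  sorted[7] = 694564977$56  (last char: '6')
  sorted[8] = 7$5669456497  (last char: '7')
  sorted[9] = 77$566945649  (last char: '9')
  sorted[10] = 94564977$566  (last char: '6')
  sorted[11] = 977$56694564  (last char: '4')
Last column: 7964$5567964
Original string S is at sorted index 4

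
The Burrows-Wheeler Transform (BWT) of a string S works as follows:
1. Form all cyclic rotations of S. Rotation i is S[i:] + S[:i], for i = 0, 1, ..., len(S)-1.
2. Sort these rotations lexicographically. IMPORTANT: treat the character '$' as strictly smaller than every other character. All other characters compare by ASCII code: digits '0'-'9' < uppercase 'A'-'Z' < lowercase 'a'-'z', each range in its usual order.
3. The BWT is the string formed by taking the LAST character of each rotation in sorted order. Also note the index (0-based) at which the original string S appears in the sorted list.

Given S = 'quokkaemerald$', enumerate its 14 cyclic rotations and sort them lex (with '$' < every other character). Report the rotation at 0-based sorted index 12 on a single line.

Answer: rald$quokkaeme

Derivation:
All 14 rotations (rotation i = S[i:]+S[:i]):
  rot[0] = quokkaemerald$
  rot[1] = uokkaemerald$q
  rot[2] = okkaemerald$qu
  rot[3] = kkaemerald$quo
  rot[4] = kaemerald$quok
  rot[5] = aemerald$quokk
  rot[6] = emerald$quokka
  rot[7] = merald$quokkae
  rot[8] = erald$quokkaem
  rot[9] = rald$quokkaeme
  rot[10] = ald$quokkaemer
  rot[11] = ld$quokkaemera
  rot[12] = d$quokkaemeral
  rot[13] = $quokkaemerald
Sorted (with $ < everything):
  sorted[0] = $quokkaemerald
  sorted[1] = aemerald$quokk
  sorted[2] = ald$quokkaemer
  sorted[3] = d$quokkaemeral
  sorted[4] = emerald$quokka
  sorted[5] = erald$quokkaem
  sorted[6] = kaemerald$quok
  sorted[7] = kkaemerald$quo
  sorted[8] = ld$quokkaemera
  sorted[9] = merald$quokkae
  sorted[10] = okkaemerald$qu
  sorted[11] = quokkaemerald$
  sorted[12] = rald$quokkaeme
  sorted[13] = uokkaemerald$q
sorted[12] = rald$quokkaeme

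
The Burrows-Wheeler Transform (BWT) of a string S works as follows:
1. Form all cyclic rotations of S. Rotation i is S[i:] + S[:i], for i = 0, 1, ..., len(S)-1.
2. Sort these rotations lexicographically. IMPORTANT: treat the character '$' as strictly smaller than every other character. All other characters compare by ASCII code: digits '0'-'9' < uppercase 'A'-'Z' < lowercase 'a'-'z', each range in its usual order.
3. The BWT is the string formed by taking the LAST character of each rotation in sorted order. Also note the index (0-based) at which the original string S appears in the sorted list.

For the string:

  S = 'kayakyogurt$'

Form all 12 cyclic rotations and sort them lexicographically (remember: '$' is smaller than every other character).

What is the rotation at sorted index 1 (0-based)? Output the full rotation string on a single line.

All 12 rotations (rotation i = S[i:]+S[:i]):
  rot[0] = kayakyogurt$
  rot[1] = ayakyogurt$k
  rot[2] = yakyogurt$ka
  rot[3] = akyogurt$kay
  rot[4] = kyogurt$kaya
  rot[5] = yogurt$kayak
  rot[6] = ogurt$kayaky
  rot[7] = gurt$kayakyo
  rot[8] = urt$kayakyog
  rot[9] = rt$kayakyogu
  rot[10] = t$kayakyogur
  rot[11] = $kayakyogurt
Sorted (with $ < everything):
  sorted[0] = $kayakyogurt
  sorted[1] = akyogurt$kay
  sorted[2] = ayakyogurt$k
  sorted[3] = gurt$kayakyo
  sorted[4] = kayakyogurt$
  sorted[5] = kyogurt$kaya
  sorted[6] = ogurt$kayaky
  sorted[7] = rt$kayakyogu
  sorted[8] = t$kayakyogur
  sorted[9] = urt$kayakyog
  sorted[10] = yakyogurt$ka
  sorted[11] = yogurt$kayak
sorted[1] = akyogurt$kay

Answer: akyogurt$kay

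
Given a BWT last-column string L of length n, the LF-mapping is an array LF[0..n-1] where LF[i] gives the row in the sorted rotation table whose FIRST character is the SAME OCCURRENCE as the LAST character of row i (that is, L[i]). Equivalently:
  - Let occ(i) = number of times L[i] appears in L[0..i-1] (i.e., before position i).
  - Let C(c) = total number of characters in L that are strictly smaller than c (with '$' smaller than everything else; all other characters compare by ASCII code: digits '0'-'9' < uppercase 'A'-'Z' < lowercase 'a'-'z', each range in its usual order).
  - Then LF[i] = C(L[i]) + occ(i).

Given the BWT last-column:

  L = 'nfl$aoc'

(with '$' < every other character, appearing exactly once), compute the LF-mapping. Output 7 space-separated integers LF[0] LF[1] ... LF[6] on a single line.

Char counts: '$':1, 'a':1, 'c':1, 'f':1, 'l':1, 'n':1, 'o':1
C (first-col start): C('$')=0, C('a')=1, C('c')=2, C('f')=3, C('l')=4, C('n')=5, C('o')=6
L[0]='n': occ=0, LF[0]=C('n')+0=5+0=5
L[1]='f': occ=0, LF[1]=C('f')+0=3+0=3
L[2]='l': occ=0, LF[2]=C('l')+0=4+0=4
L[3]='$': occ=0, LF[3]=C('$')+0=0+0=0
L[4]='a': occ=0, LF[4]=C('a')+0=1+0=1
L[5]='o': occ=0, LF[5]=C('o')+0=6+0=6
L[6]='c': occ=0, LF[6]=C('c')+0=2+0=2

Answer: 5 3 4 0 1 6 2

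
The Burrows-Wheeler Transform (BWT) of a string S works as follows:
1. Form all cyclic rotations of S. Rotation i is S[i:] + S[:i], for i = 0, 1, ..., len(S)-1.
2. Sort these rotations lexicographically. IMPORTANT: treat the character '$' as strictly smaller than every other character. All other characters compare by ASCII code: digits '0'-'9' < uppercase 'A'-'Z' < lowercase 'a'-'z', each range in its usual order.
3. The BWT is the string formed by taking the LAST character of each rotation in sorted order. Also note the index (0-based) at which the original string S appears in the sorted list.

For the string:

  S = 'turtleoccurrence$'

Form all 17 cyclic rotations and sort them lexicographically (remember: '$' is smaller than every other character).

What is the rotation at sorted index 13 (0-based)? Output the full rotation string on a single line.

Answer: tleoccurrence$tur

Derivation:
All 17 rotations (rotation i = S[i:]+S[:i]):
  rot[0] = turtleoccurrence$
  rot[1] = urtleoccurrence$t
  rot[2] = rtleoccurrence$tu
  rot[3] = tleoccurrence$tur
  rot[4] = leoccurrence$turt
  rot[5] = eoccurrence$turtl
  rot[6] = occurrence$turtle
  rot[7] = ccurrence$turtleo
  rot[8] = currence$turtleoc
  rot[9] = urrence$turtleocc
  rot[10] = rrence$turtleoccu
  rot[11] = rence$turtleoccur
  rot[12] = ence$turtleoccurr
  rot[13] = nce$turtleoccurre
  rot[14] = ce$turtleoccurren
  rot[15] = e$turtleoccurrenc
  rot[16] = $turtleoccurrence
Sorted (with $ < everything):
  sorted[0] = $turtleoccurrence
  sorted[1] = ccurrence$turtleo
  sorted[2] = ce$turtleoccurren
  sorted[3] = currence$turtleoc
  sorted[4] = e$turtleoccurrenc
  sorted[5] = ence$turtleoccurr
  sorted[6] = eoccurrence$turtl
  sorted[7] = leoccurrence$turt
  sorted[8] = nce$turtleoccurre
  sorted[9] = occurrence$turtle
  sorted[10] = rence$turtleoccur
  sorted[11] = rrence$turtleoccu
  sorted[12] = rtleoccurrence$tu
  sorted[13] = tleoccurrence$tur
  sorted[14] = turtleoccurrence$
  sorted[15] = urrence$turtleocc
  sorted[16] = urtleoccurrence$t
sorted[13] = tleoccurrence$tur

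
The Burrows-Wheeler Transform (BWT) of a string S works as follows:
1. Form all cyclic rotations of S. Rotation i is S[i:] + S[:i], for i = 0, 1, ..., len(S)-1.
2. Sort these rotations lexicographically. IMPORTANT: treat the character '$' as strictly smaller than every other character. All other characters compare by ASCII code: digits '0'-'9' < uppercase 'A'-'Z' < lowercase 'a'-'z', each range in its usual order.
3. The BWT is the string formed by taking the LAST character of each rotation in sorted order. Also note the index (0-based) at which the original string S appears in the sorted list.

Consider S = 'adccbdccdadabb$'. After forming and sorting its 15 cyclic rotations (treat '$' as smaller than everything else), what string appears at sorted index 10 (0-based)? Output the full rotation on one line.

All 15 rotations (rotation i = S[i:]+S[:i]):
  rot[0] = adccbdccdadabb$
  rot[1] = dccbdccdadabb$a
  rot[2] = ccbdccdadabb$ad
  rot[3] = cbdccdadabb$adc
  rot[4] = bdccdadabb$adcc
  rot[5] = dccdadabb$adccb
  rot[6] = ccdadabb$adccbd
  rot[7] = cdadabb$adccbdc
  rot[8] = dadabb$adccbdcc
  rot[9] = adabb$adccbdccd
  rot[10] = dabb$adccbdccda
  rot[11] = abb$adccbdccdad
  rot[12] = bb$adccbdccdada
  rot[13] = b$adccbdccdadab
  rot[14] = $adccbdccdadabb
Sorted (with $ < everything):
  sorted[0] = $adccbdccdadabb
  sorted[1] = abb$adccbdccdad
  sorted[2] = adabb$adccbdccd
  sorted[3] = adccbdccdadabb$
  sorted[4] = b$adccbdccdadab
  sorted[5] = bb$adccbdccdada
  sorted[6] = bdccdadabb$adcc
  sorted[7] = cbdccdadabb$adc
  sorted[8] = ccbdccdadabb$ad
  sorted[9] = ccdadabb$adccbd
  sorted[10] = cdadabb$adccbdc
  sorted[11] = dabb$adccbdccda
  sorted[12] = dadabb$adccbdcc
  sorted[13] = dccbdccdadabb$a
  sorted[14] = dccdadabb$adccb
sorted[10] = cdadabb$adccbdc

Answer: cdadabb$adccbdc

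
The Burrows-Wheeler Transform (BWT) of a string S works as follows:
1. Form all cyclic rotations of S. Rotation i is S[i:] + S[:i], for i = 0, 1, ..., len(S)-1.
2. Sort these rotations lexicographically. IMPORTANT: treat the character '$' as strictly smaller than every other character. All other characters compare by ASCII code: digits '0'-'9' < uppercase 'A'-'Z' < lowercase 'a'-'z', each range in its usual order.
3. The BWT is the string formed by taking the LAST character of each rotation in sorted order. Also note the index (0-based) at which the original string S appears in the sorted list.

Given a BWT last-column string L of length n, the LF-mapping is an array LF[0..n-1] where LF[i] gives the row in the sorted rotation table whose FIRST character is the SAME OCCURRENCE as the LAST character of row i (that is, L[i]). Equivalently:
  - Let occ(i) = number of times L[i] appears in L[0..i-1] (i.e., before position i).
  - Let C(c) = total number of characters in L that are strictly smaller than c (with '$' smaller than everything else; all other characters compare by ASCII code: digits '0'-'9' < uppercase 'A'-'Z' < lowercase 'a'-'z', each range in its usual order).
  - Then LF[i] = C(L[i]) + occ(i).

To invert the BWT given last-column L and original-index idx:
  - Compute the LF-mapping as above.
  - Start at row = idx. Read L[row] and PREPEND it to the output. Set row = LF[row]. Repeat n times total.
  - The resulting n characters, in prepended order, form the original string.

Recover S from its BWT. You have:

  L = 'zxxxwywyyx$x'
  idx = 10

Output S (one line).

Answer: yyxxwxwxyxz$

Derivation:
LF mapping: 11 3 4 5 1 8 2 9 10 6 0 7
Walk LF starting at row 10, prepending L[row]:
  step 1: row=10, L[10]='$', prepend. Next row=LF[10]=0
  step 2: row=0, L[0]='z', prepend. Next row=LF[0]=11
  step 3: row=11, L[11]='x', prepend. Next row=LF[11]=7
  step 4: row=7, L[7]='y', prepend. Next row=LF[7]=9
  step 5: row=9, L[9]='x', prepend. Next row=LF[9]=6
  step 6: row=6, L[6]='w', prepend. Next row=LF[6]=2
  step 7: row=2, L[2]='x', prepend. Next row=LF[2]=4
  step 8: row=4, L[4]='w', prepend. Next row=LF[4]=1
  step 9: row=1, L[1]='x', prepend. Next row=LF[1]=3
  step 10: row=3, L[3]='x', prepend. Next row=LF[3]=5
  step 11: row=5, L[5]='y', prepend. Next row=LF[5]=8
  step 12: row=8, L[8]='y', prepend. Next row=LF[8]=10
Reversed output: yyxxwxwxyxz$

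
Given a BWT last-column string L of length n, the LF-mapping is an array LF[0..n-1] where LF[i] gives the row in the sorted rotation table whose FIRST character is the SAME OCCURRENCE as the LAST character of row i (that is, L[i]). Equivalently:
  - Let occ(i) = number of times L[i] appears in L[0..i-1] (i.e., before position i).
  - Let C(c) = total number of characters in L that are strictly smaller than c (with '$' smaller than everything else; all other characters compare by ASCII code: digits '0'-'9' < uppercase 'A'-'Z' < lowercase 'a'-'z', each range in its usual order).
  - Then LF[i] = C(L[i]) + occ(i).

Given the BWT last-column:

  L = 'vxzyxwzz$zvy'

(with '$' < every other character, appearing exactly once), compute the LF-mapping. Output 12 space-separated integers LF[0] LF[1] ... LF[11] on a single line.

Answer: 1 4 8 6 5 3 9 10 0 11 2 7

Derivation:
Char counts: '$':1, 'v':2, 'w':1, 'x':2, 'y':2, 'z':4
C (first-col start): C('$')=0, C('v')=1, C('w')=3, C('x')=4, C('y')=6, C('z')=8
L[0]='v': occ=0, LF[0]=C('v')+0=1+0=1
L[1]='x': occ=0, LF[1]=C('x')+0=4+0=4
L[2]='z': occ=0, LF[2]=C('z')+0=8+0=8
L[3]='y': occ=0, LF[3]=C('y')+0=6+0=6
L[4]='x': occ=1, LF[4]=C('x')+1=4+1=5
L[5]='w': occ=0, LF[5]=C('w')+0=3+0=3
L[6]='z': occ=1, LF[6]=C('z')+1=8+1=9
L[7]='z': occ=2, LF[7]=C('z')+2=8+2=10
L[8]='$': occ=0, LF[8]=C('$')+0=0+0=0
L[9]='z': occ=3, LF[9]=C('z')+3=8+3=11
L[10]='v': occ=1, LF[10]=C('v')+1=1+1=2
L[11]='y': occ=1, LF[11]=C('y')+1=6+1=7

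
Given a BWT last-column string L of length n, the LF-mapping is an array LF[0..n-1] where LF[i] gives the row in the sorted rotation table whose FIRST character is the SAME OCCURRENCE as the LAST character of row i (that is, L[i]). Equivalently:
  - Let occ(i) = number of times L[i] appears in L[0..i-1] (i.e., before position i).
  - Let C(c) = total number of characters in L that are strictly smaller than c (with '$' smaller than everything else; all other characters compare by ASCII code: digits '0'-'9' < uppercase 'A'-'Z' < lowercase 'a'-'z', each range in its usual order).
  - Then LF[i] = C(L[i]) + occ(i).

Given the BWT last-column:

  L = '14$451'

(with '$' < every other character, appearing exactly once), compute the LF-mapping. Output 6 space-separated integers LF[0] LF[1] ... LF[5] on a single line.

Answer: 1 3 0 4 5 2

Derivation:
Char counts: '$':1, '1':2, '4':2, '5':1
C (first-col start): C('$')=0, C('1')=1, C('4')=3, C('5')=5
L[0]='1': occ=0, LF[0]=C('1')+0=1+0=1
L[1]='4': occ=0, LF[1]=C('4')+0=3+0=3
L[2]='$': occ=0, LF[2]=C('$')+0=0+0=0
L[3]='4': occ=1, LF[3]=C('4')+1=3+1=4
L[4]='5': occ=0, LF[4]=C('5')+0=5+0=5
L[5]='1': occ=1, LF[5]=C('1')+1=1+1=2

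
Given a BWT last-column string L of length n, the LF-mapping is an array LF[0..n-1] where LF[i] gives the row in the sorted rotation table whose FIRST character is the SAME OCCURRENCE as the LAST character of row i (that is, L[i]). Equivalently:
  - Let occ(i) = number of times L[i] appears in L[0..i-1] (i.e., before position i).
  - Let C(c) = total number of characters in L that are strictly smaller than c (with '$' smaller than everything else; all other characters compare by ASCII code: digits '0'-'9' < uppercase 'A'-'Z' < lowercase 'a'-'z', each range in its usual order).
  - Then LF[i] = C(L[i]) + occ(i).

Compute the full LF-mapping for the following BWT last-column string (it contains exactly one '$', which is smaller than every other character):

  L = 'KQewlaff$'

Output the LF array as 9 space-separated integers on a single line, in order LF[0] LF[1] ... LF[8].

Answer: 1 2 4 8 7 3 5 6 0

Derivation:
Char counts: '$':1, 'K':1, 'Q':1, 'a':1, 'e':1, 'f':2, 'l':1, 'w':1
C (first-col start): C('$')=0, C('K')=1, C('Q')=2, C('a')=3, C('e')=4, C('f')=5, C('l')=7, C('w')=8
L[0]='K': occ=0, LF[0]=C('K')+0=1+0=1
L[1]='Q': occ=0, LF[1]=C('Q')+0=2+0=2
L[2]='e': occ=0, LF[2]=C('e')+0=4+0=4
L[3]='w': occ=0, LF[3]=C('w')+0=8+0=8
L[4]='l': occ=0, LF[4]=C('l')+0=7+0=7
L[5]='a': occ=0, LF[5]=C('a')+0=3+0=3
L[6]='f': occ=0, LF[6]=C('f')+0=5+0=5
L[7]='f': occ=1, LF[7]=C('f')+1=5+1=6
L[8]='$': occ=0, LF[8]=C('$')+0=0+0=0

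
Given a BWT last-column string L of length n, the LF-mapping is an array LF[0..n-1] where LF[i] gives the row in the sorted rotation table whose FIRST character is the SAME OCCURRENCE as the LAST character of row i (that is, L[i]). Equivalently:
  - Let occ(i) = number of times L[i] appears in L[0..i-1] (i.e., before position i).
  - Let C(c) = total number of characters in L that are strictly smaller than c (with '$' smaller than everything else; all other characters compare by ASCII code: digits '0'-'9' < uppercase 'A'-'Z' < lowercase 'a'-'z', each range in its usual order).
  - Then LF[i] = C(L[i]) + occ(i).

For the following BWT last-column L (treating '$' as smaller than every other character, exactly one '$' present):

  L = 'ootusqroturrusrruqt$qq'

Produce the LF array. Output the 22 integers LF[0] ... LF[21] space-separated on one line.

Answer: 1 2 15 18 13 4 8 3 16 19 9 10 20 14 11 12 21 5 17 0 6 7

Derivation:
Char counts: '$':1, 'o':3, 'q':4, 'r':5, 's':2, 't':3, 'u':4
C (first-col start): C('$')=0, C('o')=1, C('q')=4, C('r')=8, C('s')=13, C('t')=15, C('u')=18
L[0]='o': occ=0, LF[0]=C('o')+0=1+0=1
L[1]='o': occ=1, LF[1]=C('o')+1=1+1=2
L[2]='t': occ=0, LF[2]=C('t')+0=15+0=15
L[3]='u': occ=0, LF[3]=C('u')+0=18+0=18
L[4]='s': occ=0, LF[4]=C('s')+0=13+0=13
L[5]='q': occ=0, LF[5]=C('q')+0=4+0=4
L[6]='r': occ=0, LF[6]=C('r')+0=8+0=8
L[7]='o': occ=2, LF[7]=C('o')+2=1+2=3
L[8]='t': occ=1, LF[8]=C('t')+1=15+1=16
L[9]='u': occ=1, LF[9]=C('u')+1=18+1=19
L[10]='r': occ=1, LF[10]=C('r')+1=8+1=9
L[11]='r': occ=2, LF[11]=C('r')+2=8+2=10
L[12]='u': occ=2, LF[12]=C('u')+2=18+2=20
L[13]='s': occ=1, LF[13]=C('s')+1=13+1=14
L[14]='r': occ=3, LF[14]=C('r')+3=8+3=11
L[15]='r': occ=4, LF[15]=C('r')+4=8+4=12
L[16]='u': occ=3, LF[16]=C('u')+3=18+3=21
L[17]='q': occ=1, LF[17]=C('q')+1=4+1=5
L[18]='t': occ=2, LF[18]=C('t')+2=15+2=17
L[19]='$': occ=0, LF[19]=C('$')+0=0+0=0
L[20]='q': occ=2, LF[20]=C('q')+2=4+2=6
L[21]='q': occ=3, LF[21]=C('q')+3=4+3=7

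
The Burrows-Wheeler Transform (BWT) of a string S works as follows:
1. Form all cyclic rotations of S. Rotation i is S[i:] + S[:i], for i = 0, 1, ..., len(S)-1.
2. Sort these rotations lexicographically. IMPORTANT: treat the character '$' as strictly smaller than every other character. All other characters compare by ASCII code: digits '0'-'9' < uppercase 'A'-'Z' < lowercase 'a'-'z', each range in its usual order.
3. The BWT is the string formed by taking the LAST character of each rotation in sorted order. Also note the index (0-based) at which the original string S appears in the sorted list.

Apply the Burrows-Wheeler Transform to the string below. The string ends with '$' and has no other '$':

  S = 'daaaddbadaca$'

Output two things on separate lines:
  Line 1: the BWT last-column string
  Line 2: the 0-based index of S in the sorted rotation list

Answer: acdadbada$ada
9

Derivation:
All 13 rotations (rotation i = S[i:]+S[:i]):
  rot[0] = daaaddbadaca$
  rot[1] = aaaddbadaca$d
  rot[2] = aaddbadaca$da
  rot[3] = addbadaca$daa
  rot[4] = ddbadaca$daaa
  rot[5] = dbadaca$daaad
  rot[6] = badaca$daaadd
  rot[7] = adaca$daaaddb
  rot[8] = daca$daaaddba
  rot[9] = aca$daaaddbad
  rot[10] = ca$daaaddbada
  rot[11] = a$daaaddbadac
  rot[12] = $daaaddbadaca
Sorted (with $ < everything):
  sorted[0] = $daaaddbadaca  (last char: 'a')
  sorted[1] = a$daaaddbadac  (last char: 'c')
  sorted[2] = aaaddbadaca$d  (last char: 'd')
  sorted[3] = aaddbadaca$da  (last char: 'a')
  sorted[4] = aca$daaaddbad  (last char: 'd')
  sorted[5] = adaca$daaaddb  (last char: 'b')
  sorted[6] = addbadaca$daa  (last char: 'a')
  sorted[7] = badaca$daaadd  (last char: 'd')
  sorted[8] = ca$daaaddbada  (last char: 'a')
  sorted[9] = daaaddbadaca$  (last char: '$')
  sorted[10] = daca$daaaddba  (last char: 'a')
  sorted[11] = dbadaca$daaad  (last char: 'd')
  sorted[12] = ddbadaca$daaa  (last char: 'a')
Last column: acdadbada$ada
Original string S is at sorted index 9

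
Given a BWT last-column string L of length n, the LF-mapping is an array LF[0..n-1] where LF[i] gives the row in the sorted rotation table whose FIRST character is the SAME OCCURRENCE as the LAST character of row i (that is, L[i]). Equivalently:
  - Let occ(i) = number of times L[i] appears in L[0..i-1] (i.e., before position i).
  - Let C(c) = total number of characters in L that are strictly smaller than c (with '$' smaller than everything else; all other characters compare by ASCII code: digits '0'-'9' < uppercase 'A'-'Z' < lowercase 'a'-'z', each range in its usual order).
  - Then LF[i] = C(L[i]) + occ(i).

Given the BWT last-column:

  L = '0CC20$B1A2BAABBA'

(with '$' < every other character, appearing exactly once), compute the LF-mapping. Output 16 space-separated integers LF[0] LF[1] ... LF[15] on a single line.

Answer: 1 14 15 4 2 0 10 3 6 5 11 7 8 12 13 9

Derivation:
Char counts: '$':1, '0':2, '1':1, '2':2, 'A':4, 'B':4, 'C':2
C (first-col start): C('$')=0, C('0')=1, C('1')=3, C('2')=4, C('A')=6, C('B')=10, C('C')=14
L[0]='0': occ=0, LF[0]=C('0')+0=1+0=1
L[1]='C': occ=0, LF[1]=C('C')+0=14+0=14
L[2]='C': occ=1, LF[2]=C('C')+1=14+1=15
L[3]='2': occ=0, LF[3]=C('2')+0=4+0=4
L[4]='0': occ=1, LF[4]=C('0')+1=1+1=2
L[5]='$': occ=0, LF[5]=C('$')+0=0+0=0
L[6]='B': occ=0, LF[6]=C('B')+0=10+0=10
L[7]='1': occ=0, LF[7]=C('1')+0=3+0=3
L[8]='A': occ=0, LF[8]=C('A')+0=6+0=6
L[9]='2': occ=1, LF[9]=C('2')+1=4+1=5
L[10]='B': occ=1, LF[10]=C('B')+1=10+1=11
L[11]='A': occ=1, LF[11]=C('A')+1=6+1=7
L[12]='A': occ=2, LF[12]=C('A')+2=6+2=8
L[13]='B': occ=2, LF[13]=C('B')+2=10+2=12
L[14]='B': occ=3, LF[14]=C('B')+3=10+3=13
L[15]='A': occ=3, LF[15]=C('A')+3=6+3=9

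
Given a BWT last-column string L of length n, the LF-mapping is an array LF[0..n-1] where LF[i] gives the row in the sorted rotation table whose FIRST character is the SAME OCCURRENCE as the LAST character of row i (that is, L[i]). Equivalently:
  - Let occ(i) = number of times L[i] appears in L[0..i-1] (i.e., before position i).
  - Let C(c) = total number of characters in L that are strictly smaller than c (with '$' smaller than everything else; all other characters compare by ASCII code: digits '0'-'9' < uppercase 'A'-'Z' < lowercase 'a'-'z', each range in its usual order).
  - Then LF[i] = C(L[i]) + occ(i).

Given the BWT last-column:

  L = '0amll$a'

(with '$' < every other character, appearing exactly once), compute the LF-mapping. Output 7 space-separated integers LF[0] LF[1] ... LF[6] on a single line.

Answer: 1 2 6 4 5 0 3

Derivation:
Char counts: '$':1, '0':1, 'a':2, 'l':2, 'm':1
C (first-col start): C('$')=0, C('0')=1, C('a')=2, C('l')=4, C('m')=6
L[0]='0': occ=0, LF[0]=C('0')+0=1+0=1
L[1]='a': occ=0, LF[1]=C('a')+0=2+0=2
L[2]='m': occ=0, LF[2]=C('m')+0=6+0=6
L[3]='l': occ=0, LF[3]=C('l')+0=4+0=4
L[4]='l': occ=1, LF[4]=C('l')+1=4+1=5
L[5]='$': occ=0, LF[5]=C('$')+0=0+0=0
L[6]='a': occ=1, LF[6]=C('a')+1=2+1=3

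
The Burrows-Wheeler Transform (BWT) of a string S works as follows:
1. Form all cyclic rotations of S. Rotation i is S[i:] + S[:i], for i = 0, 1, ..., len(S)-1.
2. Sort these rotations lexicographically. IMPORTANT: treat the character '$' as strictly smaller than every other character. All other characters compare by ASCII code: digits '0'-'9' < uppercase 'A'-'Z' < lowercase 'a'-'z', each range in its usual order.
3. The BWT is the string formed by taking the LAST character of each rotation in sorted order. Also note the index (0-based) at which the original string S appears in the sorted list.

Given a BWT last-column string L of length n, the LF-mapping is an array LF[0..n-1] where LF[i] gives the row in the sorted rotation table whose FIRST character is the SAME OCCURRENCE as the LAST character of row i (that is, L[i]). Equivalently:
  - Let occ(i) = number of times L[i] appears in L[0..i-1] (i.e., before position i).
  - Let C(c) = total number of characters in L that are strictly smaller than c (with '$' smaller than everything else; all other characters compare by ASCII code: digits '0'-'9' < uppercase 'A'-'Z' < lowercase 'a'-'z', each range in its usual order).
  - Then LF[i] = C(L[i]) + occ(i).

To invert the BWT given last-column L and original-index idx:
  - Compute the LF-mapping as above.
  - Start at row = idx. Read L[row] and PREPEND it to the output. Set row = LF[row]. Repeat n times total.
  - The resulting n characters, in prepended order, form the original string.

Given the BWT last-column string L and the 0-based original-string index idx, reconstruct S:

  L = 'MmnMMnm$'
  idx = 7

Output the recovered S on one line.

Answer: nmnMMmM$

Derivation:
LF mapping: 1 4 6 2 3 7 5 0
Walk LF starting at row 7, prepending L[row]:
  step 1: row=7, L[7]='$', prepend. Next row=LF[7]=0
  step 2: row=0, L[0]='M', prepend. Next row=LF[0]=1
  step 3: row=1, L[1]='m', prepend. Next row=LF[1]=4
  step 4: row=4, L[4]='M', prepend. Next row=LF[4]=3
  step 5: row=3, L[3]='M', prepend. Next row=LF[3]=2
  step 6: row=2, L[2]='n', prepend. Next row=LF[2]=6
  step 7: row=6, L[6]='m', prepend. Next row=LF[6]=5
  step 8: row=5, L[5]='n', prepend. Next row=LF[5]=7
Reversed output: nmnMMmM$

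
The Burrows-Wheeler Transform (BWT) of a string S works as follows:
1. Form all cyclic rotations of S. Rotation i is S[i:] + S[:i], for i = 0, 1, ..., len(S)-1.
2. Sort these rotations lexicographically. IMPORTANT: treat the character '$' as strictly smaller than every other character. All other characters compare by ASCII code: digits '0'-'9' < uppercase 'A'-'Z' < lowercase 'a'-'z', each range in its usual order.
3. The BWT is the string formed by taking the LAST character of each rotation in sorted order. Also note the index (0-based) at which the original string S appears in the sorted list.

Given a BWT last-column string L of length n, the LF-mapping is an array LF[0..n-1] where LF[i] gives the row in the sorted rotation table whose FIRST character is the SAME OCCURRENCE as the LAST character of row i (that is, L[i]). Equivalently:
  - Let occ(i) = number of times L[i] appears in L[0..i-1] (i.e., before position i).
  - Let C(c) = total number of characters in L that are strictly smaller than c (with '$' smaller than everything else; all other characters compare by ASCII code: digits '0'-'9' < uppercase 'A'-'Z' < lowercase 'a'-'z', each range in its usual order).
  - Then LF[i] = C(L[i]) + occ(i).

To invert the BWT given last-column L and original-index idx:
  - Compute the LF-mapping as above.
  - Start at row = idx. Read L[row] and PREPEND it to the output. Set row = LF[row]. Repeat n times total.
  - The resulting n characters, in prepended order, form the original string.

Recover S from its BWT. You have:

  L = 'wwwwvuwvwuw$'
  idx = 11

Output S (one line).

Answer: wwwvvwuwwuw$

Derivation:
LF mapping: 5 6 7 8 3 1 9 4 10 2 11 0
Walk LF starting at row 11, prepending L[row]:
  step 1: row=11, L[11]='$', prepend. Next row=LF[11]=0
  step 2: row=0, L[0]='w', prepend. Next row=LF[0]=5
  step 3: row=5, L[5]='u', prepend. Next row=LF[5]=1
  step 4: row=1, L[1]='w', prepend. Next row=LF[1]=6
  step 5: row=6, L[6]='w', prepend. Next row=LF[6]=9
  step 6: row=9, L[9]='u', prepend. Next row=LF[9]=2
  step 7: row=2, L[2]='w', prepend. Next row=LF[2]=7
  step 8: row=7, L[7]='v', prepend. Next row=LF[7]=4
  step 9: row=4, L[4]='v', prepend. Next row=LF[4]=3
  step 10: row=3, L[3]='w', prepend. Next row=LF[3]=8
  step 11: row=8, L[8]='w', prepend. Next row=LF[8]=10
  step 12: row=10, L[10]='w', prepend. Next row=LF[10]=11
Reversed output: wwwvvwuwwuw$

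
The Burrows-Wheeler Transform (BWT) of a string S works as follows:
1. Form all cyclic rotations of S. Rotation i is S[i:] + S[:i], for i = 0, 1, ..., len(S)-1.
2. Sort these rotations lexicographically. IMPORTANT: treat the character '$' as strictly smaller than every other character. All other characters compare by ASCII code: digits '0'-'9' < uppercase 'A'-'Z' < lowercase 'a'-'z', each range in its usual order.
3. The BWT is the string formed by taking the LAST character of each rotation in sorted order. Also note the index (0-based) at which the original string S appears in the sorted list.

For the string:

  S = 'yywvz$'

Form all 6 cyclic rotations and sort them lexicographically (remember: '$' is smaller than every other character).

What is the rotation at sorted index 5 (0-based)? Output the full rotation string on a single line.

Answer: z$yywv

Derivation:
All 6 rotations (rotation i = S[i:]+S[:i]):
  rot[0] = yywvz$
  rot[1] = ywvz$y
  rot[2] = wvz$yy
  rot[3] = vz$yyw
  rot[4] = z$yywv
  rot[5] = $yywvz
Sorted (with $ < everything):
  sorted[0] = $yywvz
  sorted[1] = vz$yyw
  sorted[2] = wvz$yy
  sorted[3] = ywvz$y
  sorted[4] = yywvz$
  sorted[5] = z$yywv
sorted[5] = z$yywv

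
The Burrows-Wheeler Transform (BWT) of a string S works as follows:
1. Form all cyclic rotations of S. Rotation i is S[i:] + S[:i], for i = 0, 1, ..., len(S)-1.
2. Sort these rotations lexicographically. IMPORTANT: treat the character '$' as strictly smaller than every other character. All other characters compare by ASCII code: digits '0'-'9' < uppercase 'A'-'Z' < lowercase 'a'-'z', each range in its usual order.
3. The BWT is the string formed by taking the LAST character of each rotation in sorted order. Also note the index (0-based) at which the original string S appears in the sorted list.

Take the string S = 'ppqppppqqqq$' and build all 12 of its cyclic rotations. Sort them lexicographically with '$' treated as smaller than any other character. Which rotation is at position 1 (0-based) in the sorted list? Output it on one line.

All 12 rotations (rotation i = S[i:]+S[:i]):
  rot[0] = ppqppppqqqq$
  rot[1] = pqppppqqqq$p
  rot[2] = qppppqqqq$pp
  rot[3] = ppppqqqq$ppq
  rot[4] = pppqqqq$ppqp
  rot[5] = ppqqqq$ppqpp
  rot[6] = pqqqq$ppqppp
  rot[7] = qqqq$ppqpppp
  rot[8] = qqq$ppqppppq
  rot[9] = qq$ppqppppqq
  rot[10] = q$ppqppppqqq
  rot[11] = $ppqppppqqqq
Sorted (with $ < everything):
  sorted[0] = $ppqppppqqqq
  sorted[1] = ppppqqqq$ppq
  sorted[2] = pppqqqq$ppqp
  sorted[3] = ppqppppqqqq$
  sorted[4] = ppqqqq$ppqpp
  sorted[5] = pqppppqqqq$p
  sorted[6] = pqqqq$ppqppp
  sorted[7] = q$ppqppppqqq
  sorted[8] = qppppqqqq$pp
  sorted[9] = qq$ppqppppqq
  sorted[10] = qqq$ppqppppq
  sorted[11] = qqqq$ppqpppp
sorted[1] = ppppqqqq$ppq

Answer: ppppqqqq$ppq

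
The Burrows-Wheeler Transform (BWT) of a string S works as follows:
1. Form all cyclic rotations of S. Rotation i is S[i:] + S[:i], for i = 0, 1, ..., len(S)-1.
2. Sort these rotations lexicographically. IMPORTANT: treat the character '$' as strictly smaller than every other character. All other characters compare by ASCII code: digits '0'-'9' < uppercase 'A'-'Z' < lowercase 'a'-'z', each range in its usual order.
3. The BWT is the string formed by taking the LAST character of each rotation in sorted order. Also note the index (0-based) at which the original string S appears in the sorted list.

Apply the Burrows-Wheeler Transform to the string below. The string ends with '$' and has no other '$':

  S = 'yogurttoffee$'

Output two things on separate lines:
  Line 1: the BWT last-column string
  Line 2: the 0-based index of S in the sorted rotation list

Answer: eeffootyutrg$
12

Derivation:
All 13 rotations (rotation i = S[i:]+S[:i]):
  rot[0] = yogurttoffee$
  rot[1] = ogurttoffee$y
  rot[2] = gurttoffee$yo
  rot[3] = urttoffee$yog
  rot[4] = rttoffee$yogu
  rot[5] = ttoffee$yogur
  rot[6] = toffee$yogurt
  rot[7] = offee$yogurtt
  rot[8] = ffee$yogurtto
  rot[9] = fee$yogurttof
  rot[10] = ee$yogurttoff
  rot[11] = e$yogurttoffe
  rot[12] = $yogurttoffee
Sorted (with $ < everything):
  sorted[0] = $yogurttoffee  (last char: 'e')
  sorted[1] = e$yogurttoffe  (last char: 'e')
  sorted[2] = ee$yogurttoff  (last char: 'f')
  sorted[3] = fee$yogurttof  (last char: 'f')
  sorted[4] = ffee$yogurtto  (last char: 'o')
  sorted[5] = gurttoffee$yo  (last char: 'o')
  sorted[6] = offee$yogurtt  (last char: 't')
  sorted[7] = ogurttoffee$y  (last char: 'y')
  sorted[8] = rttoffee$yogu  (last char: 'u')
  sorted[9] = toffee$yogurt  (last char: 't')
  sorted[10] = ttoffee$yogur  (last char: 'r')
  sorted[11] = urttoffee$yog  (last char: 'g')
  sorted[12] = yogurttoffee$  (last char: '$')
Last column: eeffootyutrg$
Original string S is at sorted index 12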